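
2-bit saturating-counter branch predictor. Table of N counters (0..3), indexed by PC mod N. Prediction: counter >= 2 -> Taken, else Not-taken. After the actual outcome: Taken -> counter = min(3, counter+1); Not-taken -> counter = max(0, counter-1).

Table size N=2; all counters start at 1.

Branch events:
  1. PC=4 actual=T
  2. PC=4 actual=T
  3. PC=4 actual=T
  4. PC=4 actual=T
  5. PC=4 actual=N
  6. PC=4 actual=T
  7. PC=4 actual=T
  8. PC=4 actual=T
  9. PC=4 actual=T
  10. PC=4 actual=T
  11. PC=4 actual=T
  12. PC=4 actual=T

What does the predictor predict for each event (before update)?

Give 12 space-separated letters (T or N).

Answer: N T T T T T T T T T T T

Derivation:
Ev 1: PC=4 idx=0 pred=N actual=T -> ctr[0]=2
Ev 2: PC=4 idx=0 pred=T actual=T -> ctr[0]=3
Ev 3: PC=4 idx=0 pred=T actual=T -> ctr[0]=3
Ev 4: PC=4 idx=0 pred=T actual=T -> ctr[0]=3
Ev 5: PC=4 idx=0 pred=T actual=N -> ctr[0]=2
Ev 6: PC=4 idx=0 pred=T actual=T -> ctr[0]=3
Ev 7: PC=4 idx=0 pred=T actual=T -> ctr[0]=3
Ev 8: PC=4 idx=0 pred=T actual=T -> ctr[0]=3
Ev 9: PC=4 idx=0 pred=T actual=T -> ctr[0]=3
Ev 10: PC=4 idx=0 pred=T actual=T -> ctr[0]=3
Ev 11: PC=4 idx=0 pred=T actual=T -> ctr[0]=3
Ev 12: PC=4 idx=0 pred=T actual=T -> ctr[0]=3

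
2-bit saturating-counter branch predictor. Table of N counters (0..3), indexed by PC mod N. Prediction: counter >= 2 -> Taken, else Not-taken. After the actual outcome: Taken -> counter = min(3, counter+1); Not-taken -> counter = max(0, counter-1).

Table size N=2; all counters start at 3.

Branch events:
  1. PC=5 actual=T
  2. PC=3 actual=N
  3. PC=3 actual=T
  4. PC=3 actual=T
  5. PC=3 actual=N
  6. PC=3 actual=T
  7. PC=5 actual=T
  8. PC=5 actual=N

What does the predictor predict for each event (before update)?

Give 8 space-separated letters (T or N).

Answer: T T T T T T T T

Derivation:
Ev 1: PC=5 idx=1 pred=T actual=T -> ctr[1]=3
Ev 2: PC=3 idx=1 pred=T actual=N -> ctr[1]=2
Ev 3: PC=3 idx=1 pred=T actual=T -> ctr[1]=3
Ev 4: PC=3 idx=1 pred=T actual=T -> ctr[1]=3
Ev 5: PC=3 idx=1 pred=T actual=N -> ctr[1]=2
Ev 6: PC=3 idx=1 pred=T actual=T -> ctr[1]=3
Ev 7: PC=5 idx=1 pred=T actual=T -> ctr[1]=3
Ev 8: PC=5 idx=1 pred=T actual=N -> ctr[1]=2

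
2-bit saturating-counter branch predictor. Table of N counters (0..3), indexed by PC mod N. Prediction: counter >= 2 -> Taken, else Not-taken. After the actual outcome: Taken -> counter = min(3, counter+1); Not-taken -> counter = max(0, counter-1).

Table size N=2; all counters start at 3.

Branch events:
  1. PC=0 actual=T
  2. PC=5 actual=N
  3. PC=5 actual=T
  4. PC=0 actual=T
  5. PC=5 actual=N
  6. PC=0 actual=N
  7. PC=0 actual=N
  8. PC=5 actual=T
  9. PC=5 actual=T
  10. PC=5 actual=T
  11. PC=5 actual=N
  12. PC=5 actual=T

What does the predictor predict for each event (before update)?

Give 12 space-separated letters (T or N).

Answer: T T T T T T T T T T T T

Derivation:
Ev 1: PC=0 idx=0 pred=T actual=T -> ctr[0]=3
Ev 2: PC=5 idx=1 pred=T actual=N -> ctr[1]=2
Ev 3: PC=5 idx=1 pred=T actual=T -> ctr[1]=3
Ev 4: PC=0 idx=0 pred=T actual=T -> ctr[0]=3
Ev 5: PC=5 idx=1 pred=T actual=N -> ctr[1]=2
Ev 6: PC=0 idx=0 pred=T actual=N -> ctr[0]=2
Ev 7: PC=0 idx=0 pred=T actual=N -> ctr[0]=1
Ev 8: PC=5 idx=1 pred=T actual=T -> ctr[1]=3
Ev 9: PC=5 idx=1 pred=T actual=T -> ctr[1]=3
Ev 10: PC=5 idx=1 pred=T actual=T -> ctr[1]=3
Ev 11: PC=5 idx=1 pred=T actual=N -> ctr[1]=2
Ev 12: PC=5 idx=1 pred=T actual=T -> ctr[1]=3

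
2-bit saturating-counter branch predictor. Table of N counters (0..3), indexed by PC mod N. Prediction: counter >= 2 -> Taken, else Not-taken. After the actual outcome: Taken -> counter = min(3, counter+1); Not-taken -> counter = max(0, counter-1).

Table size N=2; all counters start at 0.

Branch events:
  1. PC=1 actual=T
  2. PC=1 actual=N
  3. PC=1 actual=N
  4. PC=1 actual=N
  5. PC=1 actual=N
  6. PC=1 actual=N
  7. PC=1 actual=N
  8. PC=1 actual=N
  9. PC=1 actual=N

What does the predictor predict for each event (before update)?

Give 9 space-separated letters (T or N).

Answer: N N N N N N N N N

Derivation:
Ev 1: PC=1 idx=1 pred=N actual=T -> ctr[1]=1
Ev 2: PC=1 idx=1 pred=N actual=N -> ctr[1]=0
Ev 3: PC=1 idx=1 pred=N actual=N -> ctr[1]=0
Ev 4: PC=1 idx=1 pred=N actual=N -> ctr[1]=0
Ev 5: PC=1 idx=1 pred=N actual=N -> ctr[1]=0
Ev 6: PC=1 idx=1 pred=N actual=N -> ctr[1]=0
Ev 7: PC=1 idx=1 pred=N actual=N -> ctr[1]=0
Ev 8: PC=1 idx=1 pred=N actual=N -> ctr[1]=0
Ev 9: PC=1 idx=1 pred=N actual=N -> ctr[1]=0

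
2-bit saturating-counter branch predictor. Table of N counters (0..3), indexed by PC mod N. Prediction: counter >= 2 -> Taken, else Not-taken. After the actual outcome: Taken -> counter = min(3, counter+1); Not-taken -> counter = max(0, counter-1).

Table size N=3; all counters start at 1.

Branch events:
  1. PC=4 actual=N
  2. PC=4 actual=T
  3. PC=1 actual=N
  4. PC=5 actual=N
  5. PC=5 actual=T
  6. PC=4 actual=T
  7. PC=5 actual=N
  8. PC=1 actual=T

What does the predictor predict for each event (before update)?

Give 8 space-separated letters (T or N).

Ev 1: PC=4 idx=1 pred=N actual=N -> ctr[1]=0
Ev 2: PC=4 idx=1 pred=N actual=T -> ctr[1]=1
Ev 3: PC=1 idx=1 pred=N actual=N -> ctr[1]=0
Ev 4: PC=5 idx=2 pred=N actual=N -> ctr[2]=0
Ev 5: PC=5 idx=2 pred=N actual=T -> ctr[2]=1
Ev 6: PC=4 idx=1 pred=N actual=T -> ctr[1]=1
Ev 7: PC=5 idx=2 pred=N actual=N -> ctr[2]=0
Ev 8: PC=1 idx=1 pred=N actual=T -> ctr[1]=2

Answer: N N N N N N N N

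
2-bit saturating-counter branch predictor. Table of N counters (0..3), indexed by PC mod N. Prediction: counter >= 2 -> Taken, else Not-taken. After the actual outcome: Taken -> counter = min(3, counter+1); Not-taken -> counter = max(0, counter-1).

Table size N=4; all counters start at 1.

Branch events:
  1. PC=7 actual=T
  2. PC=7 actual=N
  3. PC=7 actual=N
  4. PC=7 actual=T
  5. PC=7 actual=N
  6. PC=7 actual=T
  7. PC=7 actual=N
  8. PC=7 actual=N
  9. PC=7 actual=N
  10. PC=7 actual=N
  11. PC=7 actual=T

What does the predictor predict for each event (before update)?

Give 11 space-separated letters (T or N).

Answer: N T N N N N N N N N N

Derivation:
Ev 1: PC=7 idx=3 pred=N actual=T -> ctr[3]=2
Ev 2: PC=7 idx=3 pred=T actual=N -> ctr[3]=1
Ev 3: PC=7 idx=3 pred=N actual=N -> ctr[3]=0
Ev 4: PC=7 idx=3 pred=N actual=T -> ctr[3]=1
Ev 5: PC=7 idx=3 pred=N actual=N -> ctr[3]=0
Ev 6: PC=7 idx=3 pred=N actual=T -> ctr[3]=1
Ev 7: PC=7 idx=3 pred=N actual=N -> ctr[3]=0
Ev 8: PC=7 idx=3 pred=N actual=N -> ctr[3]=0
Ev 9: PC=7 idx=3 pred=N actual=N -> ctr[3]=0
Ev 10: PC=7 idx=3 pred=N actual=N -> ctr[3]=0
Ev 11: PC=7 idx=3 pred=N actual=T -> ctr[3]=1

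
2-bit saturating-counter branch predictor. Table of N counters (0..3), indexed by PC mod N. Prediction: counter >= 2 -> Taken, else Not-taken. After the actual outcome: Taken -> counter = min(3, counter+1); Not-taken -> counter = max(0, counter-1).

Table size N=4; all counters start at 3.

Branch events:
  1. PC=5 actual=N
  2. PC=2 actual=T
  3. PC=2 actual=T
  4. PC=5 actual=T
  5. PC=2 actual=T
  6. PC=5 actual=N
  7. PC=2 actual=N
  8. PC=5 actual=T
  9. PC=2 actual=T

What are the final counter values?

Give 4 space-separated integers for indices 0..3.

Ev 1: PC=5 idx=1 pred=T actual=N -> ctr[1]=2
Ev 2: PC=2 idx=2 pred=T actual=T -> ctr[2]=3
Ev 3: PC=2 idx=2 pred=T actual=T -> ctr[2]=3
Ev 4: PC=5 idx=1 pred=T actual=T -> ctr[1]=3
Ev 5: PC=2 idx=2 pred=T actual=T -> ctr[2]=3
Ev 6: PC=5 idx=1 pred=T actual=N -> ctr[1]=2
Ev 7: PC=2 idx=2 pred=T actual=N -> ctr[2]=2
Ev 8: PC=5 idx=1 pred=T actual=T -> ctr[1]=3
Ev 9: PC=2 idx=2 pred=T actual=T -> ctr[2]=3

Answer: 3 3 3 3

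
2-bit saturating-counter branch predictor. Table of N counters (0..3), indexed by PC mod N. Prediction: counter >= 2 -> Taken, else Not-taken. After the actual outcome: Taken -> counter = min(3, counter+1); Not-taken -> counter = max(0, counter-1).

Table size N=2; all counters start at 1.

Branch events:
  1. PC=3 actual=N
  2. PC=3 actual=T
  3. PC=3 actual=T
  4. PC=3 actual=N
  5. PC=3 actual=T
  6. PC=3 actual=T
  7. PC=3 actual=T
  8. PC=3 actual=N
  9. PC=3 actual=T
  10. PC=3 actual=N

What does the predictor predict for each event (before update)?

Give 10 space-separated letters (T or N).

Answer: N N N T N T T T T T

Derivation:
Ev 1: PC=3 idx=1 pred=N actual=N -> ctr[1]=0
Ev 2: PC=3 idx=1 pred=N actual=T -> ctr[1]=1
Ev 3: PC=3 idx=1 pred=N actual=T -> ctr[1]=2
Ev 4: PC=3 idx=1 pred=T actual=N -> ctr[1]=1
Ev 5: PC=3 idx=1 pred=N actual=T -> ctr[1]=2
Ev 6: PC=3 idx=1 pred=T actual=T -> ctr[1]=3
Ev 7: PC=3 idx=1 pred=T actual=T -> ctr[1]=3
Ev 8: PC=3 idx=1 pred=T actual=N -> ctr[1]=2
Ev 9: PC=3 idx=1 pred=T actual=T -> ctr[1]=3
Ev 10: PC=3 idx=1 pred=T actual=N -> ctr[1]=2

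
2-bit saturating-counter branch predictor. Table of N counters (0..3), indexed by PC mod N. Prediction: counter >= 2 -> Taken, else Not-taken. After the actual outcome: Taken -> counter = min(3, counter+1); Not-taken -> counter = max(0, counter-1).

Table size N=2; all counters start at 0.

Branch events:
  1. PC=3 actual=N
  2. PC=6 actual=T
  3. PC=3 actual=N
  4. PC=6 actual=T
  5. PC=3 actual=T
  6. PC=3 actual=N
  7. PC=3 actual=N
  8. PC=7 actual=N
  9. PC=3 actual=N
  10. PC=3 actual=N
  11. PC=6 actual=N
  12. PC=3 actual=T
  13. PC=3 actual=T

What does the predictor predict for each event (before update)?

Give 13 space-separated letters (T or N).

Ev 1: PC=3 idx=1 pred=N actual=N -> ctr[1]=0
Ev 2: PC=6 idx=0 pred=N actual=T -> ctr[0]=1
Ev 3: PC=3 idx=1 pred=N actual=N -> ctr[1]=0
Ev 4: PC=6 idx=0 pred=N actual=T -> ctr[0]=2
Ev 5: PC=3 idx=1 pred=N actual=T -> ctr[1]=1
Ev 6: PC=3 idx=1 pred=N actual=N -> ctr[1]=0
Ev 7: PC=3 idx=1 pred=N actual=N -> ctr[1]=0
Ev 8: PC=7 idx=1 pred=N actual=N -> ctr[1]=0
Ev 9: PC=3 idx=1 pred=N actual=N -> ctr[1]=0
Ev 10: PC=3 idx=1 pred=N actual=N -> ctr[1]=0
Ev 11: PC=6 idx=0 pred=T actual=N -> ctr[0]=1
Ev 12: PC=3 idx=1 pred=N actual=T -> ctr[1]=1
Ev 13: PC=3 idx=1 pred=N actual=T -> ctr[1]=2

Answer: N N N N N N N N N N T N N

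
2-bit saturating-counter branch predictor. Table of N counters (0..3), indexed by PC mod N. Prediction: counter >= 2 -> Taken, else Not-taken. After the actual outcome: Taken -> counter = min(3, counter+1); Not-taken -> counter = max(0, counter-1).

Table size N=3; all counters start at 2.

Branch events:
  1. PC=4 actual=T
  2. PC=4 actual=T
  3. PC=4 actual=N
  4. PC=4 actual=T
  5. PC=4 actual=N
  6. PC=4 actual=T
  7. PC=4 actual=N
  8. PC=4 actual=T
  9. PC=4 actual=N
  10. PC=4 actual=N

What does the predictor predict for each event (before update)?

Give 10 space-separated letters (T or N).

Ev 1: PC=4 idx=1 pred=T actual=T -> ctr[1]=3
Ev 2: PC=4 idx=1 pred=T actual=T -> ctr[1]=3
Ev 3: PC=4 idx=1 pred=T actual=N -> ctr[1]=2
Ev 4: PC=4 idx=1 pred=T actual=T -> ctr[1]=3
Ev 5: PC=4 idx=1 pred=T actual=N -> ctr[1]=2
Ev 6: PC=4 idx=1 pred=T actual=T -> ctr[1]=3
Ev 7: PC=4 idx=1 pred=T actual=N -> ctr[1]=2
Ev 8: PC=4 idx=1 pred=T actual=T -> ctr[1]=3
Ev 9: PC=4 idx=1 pred=T actual=N -> ctr[1]=2
Ev 10: PC=4 idx=1 pred=T actual=N -> ctr[1]=1

Answer: T T T T T T T T T T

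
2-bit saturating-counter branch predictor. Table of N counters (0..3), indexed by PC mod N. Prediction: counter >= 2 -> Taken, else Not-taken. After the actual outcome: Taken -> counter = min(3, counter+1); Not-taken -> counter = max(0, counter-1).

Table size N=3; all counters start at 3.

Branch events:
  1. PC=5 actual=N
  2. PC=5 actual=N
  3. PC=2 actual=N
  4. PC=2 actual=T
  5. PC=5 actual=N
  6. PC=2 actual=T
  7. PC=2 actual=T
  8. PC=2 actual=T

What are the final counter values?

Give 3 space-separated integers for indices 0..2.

Answer: 3 3 3

Derivation:
Ev 1: PC=5 idx=2 pred=T actual=N -> ctr[2]=2
Ev 2: PC=5 idx=2 pred=T actual=N -> ctr[2]=1
Ev 3: PC=2 idx=2 pred=N actual=N -> ctr[2]=0
Ev 4: PC=2 idx=2 pred=N actual=T -> ctr[2]=1
Ev 5: PC=5 idx=2 pred=N actual=N -> ctr[2]=0
Ev 6: PC=2 idx=2 pred=N actual=T -> ctr[2]=1
Ev 7: PC=2 idx=2 pred=N actual=T -> ctr[2]=2
Ev 8: PC=2 idx=2 pred=T actual=T -> ctr[2]=3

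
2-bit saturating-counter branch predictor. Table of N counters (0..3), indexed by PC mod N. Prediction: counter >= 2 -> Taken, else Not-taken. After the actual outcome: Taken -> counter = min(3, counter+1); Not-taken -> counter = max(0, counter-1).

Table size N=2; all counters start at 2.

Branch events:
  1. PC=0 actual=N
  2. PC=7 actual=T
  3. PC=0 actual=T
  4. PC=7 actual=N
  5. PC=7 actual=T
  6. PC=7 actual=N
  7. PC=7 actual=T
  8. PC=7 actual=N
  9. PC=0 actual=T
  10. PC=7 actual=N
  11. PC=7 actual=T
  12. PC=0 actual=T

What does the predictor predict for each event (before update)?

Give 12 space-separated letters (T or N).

Answer: T T N T T T T T T T N T

Derivation:
Ev 1: PC=0 idx=0 pred=T actual=N -> ctr[0]=1
Ev 2: PC=7 idx=1 pred=T actual=T -> ctr[1]=3
Ev 3: PC=0 idx=0 pred=N actual=T -> ctr[0]=2
Ev 4: PC=7 idx=1 pred=T actual=N -> ctr[1]=2
Ev 5: PC=7 idx=1 pred=T actual=T -> ctr[1]=3
Ev 6: PC=7 idx=1 pred=T actual=N -> ctr[1]=2
Ev 7: PC=7 idx=1 pred=T actual=T -> ctr[1]=3
Ev 8: PC=7 idx=1 pred=T actual=N -> ctr[1]=2
Ev 9: PC=0 idx=0 pred=T actual=T -> ctr[0]=3
Ev 10: PC=7 idx=1 pred=T actual=N -> ctr[1]=1
Ev 11: PC=7 idx=1 pred=N actual=T -> ctr[1]=2
Ev 12: PC=0 idx=0 pred=T actual=T -> ctr[0]=3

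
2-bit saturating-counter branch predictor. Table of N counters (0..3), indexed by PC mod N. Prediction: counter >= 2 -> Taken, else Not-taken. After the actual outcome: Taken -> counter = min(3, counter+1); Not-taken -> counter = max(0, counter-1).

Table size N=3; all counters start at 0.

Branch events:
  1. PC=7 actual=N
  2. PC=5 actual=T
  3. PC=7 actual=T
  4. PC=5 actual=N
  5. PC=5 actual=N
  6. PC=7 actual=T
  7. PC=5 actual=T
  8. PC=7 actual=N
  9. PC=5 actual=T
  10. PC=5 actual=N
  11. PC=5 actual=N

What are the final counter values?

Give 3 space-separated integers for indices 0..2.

Answer: 0 1 0

Derivation:
Ev 1: PC=7 idx=1 pred=N actual=N -> ctr[1]=0
Ev 2: PC=5 idx=2 pred=N actual=T -> ctr[2]=1
Ev 3: PC=7 idx=1 pred=N actual=T -> ctr[1]=1
Ev 4: PC=5 idx=2 pred=N actual=N -> ctr[2]=0
Ev 5: PC=5 idx=2 pred=N actual=N -> ctr[2]=0
Ev 6: PC=7 idx=1 pred=N actual=T -> ctr[1]=2
Ev 7: PC=5 idx=2 pred=N actual=T -> ctr[2]=1
Ev 8: PC=7 idx=1 pred=T actual=N -> ctr[1]=1
Ev 9: PC=5 idx=2 pred=N actual=T -> ctr[2]=2
Ev 10: PC=5 idx=2 pred=T actual=N -> ctr[2]=1
Ev 11: PC=5 idx=2 pred=N actual=N -> ctr[2]=0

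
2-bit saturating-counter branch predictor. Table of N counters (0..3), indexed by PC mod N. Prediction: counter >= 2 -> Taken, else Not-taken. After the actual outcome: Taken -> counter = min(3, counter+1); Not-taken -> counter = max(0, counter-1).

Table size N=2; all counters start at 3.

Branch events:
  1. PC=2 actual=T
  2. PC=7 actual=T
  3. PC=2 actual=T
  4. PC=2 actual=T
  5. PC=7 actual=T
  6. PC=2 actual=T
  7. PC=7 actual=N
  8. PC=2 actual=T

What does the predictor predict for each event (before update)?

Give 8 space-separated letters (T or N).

Ev 1: PC=2 idx=0 pred=T actual=T -> ctr[0]=3
Ev 2: PC=7 idx=1 pred=T actual=T -> ctr[1]=3
Ev 3: PC=2 idx=0 pred=T actual=T -> ctr[0]=3
Ev 4: PC=2 idx=0 pred=T actual=T -> ctr[0]=3
Ev 5: PC=7 idx=1 pred=T actual=T -> ctr[1]=3
Ev 6: PC=2 idx=0 pred=T actual=T -> ctr[0]=3
Ev 7: PC=7 idx=1 pred=T actual=N -> ctr[1]=2
Ev 8: PC=2 idx=0 pred=T actual=T -> ctr[0]=3

Answer: T T T T T T T T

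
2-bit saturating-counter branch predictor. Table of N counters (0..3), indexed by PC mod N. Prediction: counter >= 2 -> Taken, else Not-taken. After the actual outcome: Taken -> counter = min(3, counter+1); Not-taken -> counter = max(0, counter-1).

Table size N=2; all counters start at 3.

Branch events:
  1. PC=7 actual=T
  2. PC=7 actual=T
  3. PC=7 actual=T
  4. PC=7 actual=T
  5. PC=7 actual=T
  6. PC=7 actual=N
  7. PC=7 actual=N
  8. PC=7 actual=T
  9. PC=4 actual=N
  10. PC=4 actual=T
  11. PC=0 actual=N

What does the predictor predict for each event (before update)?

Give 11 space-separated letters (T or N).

Answer: T T T T T T T N T T T

Derivation:
Ev 1: PC=7 idx=1 pred=T actual=T -> ctr[1]=3
Ev 2: PC=7 idx=1 pred=T actual=T -> ctr[1]=3
Ev 3: PC=7 idx=1 pred=T actual=T -> ctr[1]=3
Ev 4: PC=7 idx=1 pred=T actual=T -> ctr[1]=3
Ev 5: PC=7 idx=1 pred=T actual=T -> ctr[1]=3
Ev 6: PC=7 idx=1 pred=T actual=N -> ctr[1]=2
Ev 7: PC=7 idx=1 pred=T actual=N -> ctr[1]=1
Ev 8: PC=7 idx=1 pred=N actual=T -> ctr[1]=2
Ev 9: PC=4 idx=0 pred=T actual=N -> ctr[0]=2
Ev 10: PC=4 idx=0 pred=T actual=T -> ctr[0]=3
Ev 11: PC=0 idx=0 pred=T actual=N -> ctr[0]=2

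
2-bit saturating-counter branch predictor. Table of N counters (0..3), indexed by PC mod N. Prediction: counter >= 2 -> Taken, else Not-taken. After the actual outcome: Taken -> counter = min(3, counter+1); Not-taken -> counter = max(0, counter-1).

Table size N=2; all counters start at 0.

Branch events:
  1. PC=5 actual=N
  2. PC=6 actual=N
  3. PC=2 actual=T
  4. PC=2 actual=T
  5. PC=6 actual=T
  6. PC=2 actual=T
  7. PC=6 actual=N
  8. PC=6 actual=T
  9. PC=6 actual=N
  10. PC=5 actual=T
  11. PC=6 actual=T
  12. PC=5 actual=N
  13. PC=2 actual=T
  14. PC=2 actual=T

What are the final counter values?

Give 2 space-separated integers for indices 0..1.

Answer: 3 0

Derivation:
Ev 1: PC=5 idx=1 pred=N actual=N -> ctr[1]=0
Ev 2: PC=6 idx=0 pred=N actual=N -> ctr[0]=0
Ev 3: PC=2 idx=0 pred=N actual=T -> ctr[0]=1
Ev 4: PC=2 idx=0 pred=N actual=T -> ctr[0]=2
Ev 5: PC=6 idx=0 pred=T actual=T -> ctr[0]=3
Ev 6: PC=2 idx=0 pred=T actual=T -> ctr[0]=3
Ev 7: PC=6 idx=0 pred=T actual=N -> ctr[0]=2
Ev 8: PC=6 idx=0 pred=T actual=T -> ctr[0]=3
Ev 9: PC=6 idx=0 pred=T actual=N -> ctr[0]=2
Ev 10: PC=5 idx=1 pred=N actual=T -> ctr[1]=1
Ev 11: PC=6 idx=0 pred=T actual=T -> ctr[0]=3
Ev 12: PC=5 idx=1 pred=N actual=N -> ctr[1]=0
Ev 13: PC=2 idx=0 pred=T actual=T -> ctr[0]=3
Ev 14: PC=2 idx=0 pred=T actual=T -> ctr[0]=3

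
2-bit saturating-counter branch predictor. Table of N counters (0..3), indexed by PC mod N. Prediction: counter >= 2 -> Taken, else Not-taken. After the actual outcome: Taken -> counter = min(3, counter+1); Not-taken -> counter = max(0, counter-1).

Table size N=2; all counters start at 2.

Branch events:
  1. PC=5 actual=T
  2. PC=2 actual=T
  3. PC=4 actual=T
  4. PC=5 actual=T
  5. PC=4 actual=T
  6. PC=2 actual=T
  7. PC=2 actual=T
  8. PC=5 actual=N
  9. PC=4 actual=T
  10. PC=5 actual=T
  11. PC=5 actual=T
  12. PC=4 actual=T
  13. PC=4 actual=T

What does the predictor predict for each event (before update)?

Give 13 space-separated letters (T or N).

Ev 1: PC=5 idx=1 pred=T actual=T -> ctr[1]=3
Ev 2: PC=2 idx=0 pred=T actual=T -> ctr[0]=3
Ev 3: PC=4 idx=0 pred=T actual=T -> ctr[0]=3
Ev 4: PC=5 idx=1 pred=T actual=T -> ctr[1]=3
Ev 5: PC=4 idx=0 pred=T actual=T -> ctr[0]=3
Ev 6: PC=2 idx=0 pred=T actual=T -> ctr[0]=3
Ev 7: PC=2 idx=0 pred=T actual=T -> ctr[0]=3
Ev 8: PC=5 idx=1 pred=T actual=N -> ctr[1]=2
Ev 9: PC=4 idx=0 pred=T actual=T -> ctr[0]=3
Ev 10: PC=5 idx=1 pred=T actual=T -> ctr[1]=3
Ev 11: PC=5 idx=1 pred=T actual=T -> ctr[1]=3
Ev 12: PC=4 idx=0 pred=T actual=T -> ctr[0]=3
Ev 13: PC=4 idx=0 pred=T actual=T -> ctr[0]=3

Answer: T T T T T T T T T T T T T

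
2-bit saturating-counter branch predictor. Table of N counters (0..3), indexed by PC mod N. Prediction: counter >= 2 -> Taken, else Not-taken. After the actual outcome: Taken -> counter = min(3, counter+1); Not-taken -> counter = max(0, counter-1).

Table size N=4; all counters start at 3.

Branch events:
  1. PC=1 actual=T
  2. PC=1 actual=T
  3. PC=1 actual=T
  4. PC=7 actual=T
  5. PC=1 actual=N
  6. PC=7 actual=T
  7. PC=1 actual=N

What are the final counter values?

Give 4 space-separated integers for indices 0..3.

Answer: 3 1 3 3

Derivation:
Ev 1: PC=1 idx=1 pred=T actual=T -> ctr[1]=3
Ev 2: PC=1 idx=1 pred=T actual=T -> ctr[1]=3
Ev 3: PC=1 idx=1 pred=T actual=T -> ctr[1]=3
Ev 4: PC=7 idx=3 pred=T actual=T -> ctr[3]=3
Ev 5: PC=1 idx=1 pred=T actual=N -> ctr[1]=2
Ev 6: PC=7 idx=3 pred=T actual=T -> ctr[3]=3
Ev 7: PC=1 idx=1 pred=T actual=N -> ctr[1]=1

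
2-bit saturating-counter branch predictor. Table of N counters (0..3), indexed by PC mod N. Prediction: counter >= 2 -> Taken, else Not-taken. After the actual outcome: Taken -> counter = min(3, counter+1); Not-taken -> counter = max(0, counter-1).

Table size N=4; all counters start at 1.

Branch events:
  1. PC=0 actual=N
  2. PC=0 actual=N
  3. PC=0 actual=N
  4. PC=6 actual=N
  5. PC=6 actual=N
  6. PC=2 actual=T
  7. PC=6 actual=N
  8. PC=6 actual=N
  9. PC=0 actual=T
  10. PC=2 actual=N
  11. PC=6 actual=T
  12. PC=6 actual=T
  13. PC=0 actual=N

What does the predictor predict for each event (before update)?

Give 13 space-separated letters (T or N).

Answer: N N N N N N N N N N N N N

Derivation:
Ev 1: PC=0 idx=0 pred=N actual=N -> ctr[0]=0
Ev 2: PC=0 idx=0 pred=N actual=N -> ctr[0]=0
Ev 3: PC=0 idx=0 pred=N actual=N -> ctr[0]=0
Ev 4: PC=6 idx=2 pred=N actual=N -> ctr[2]=0
Ev 5: PC=6 idx=2 pred=N actual=N -> ctr[2]=0
Ev 6: PC=2 idx=2 pred=N actual=T -> ctr[2]=1
Ev 7: PC=6 idx=2 pred=N actual=N -> ctr[2]=0
Ev 8: PC=6 idx=2 pred=N actual=N -> ctr[2]=0
Ev 9: PC=0 idx=0 pred=N actual=T -> ctr[0]=1
Ev 10: PC=2 idx=2 pred=N actual=N -> ctr[2]=0
Ev 11: PC=6 idx=2 pred=N actual=T -> ctr[2]=1
Ev 12: PC=6 idx=2 pred=N actual=T -> ctr[2]=2
Ev 13: PC=0 idx=0 pred=N actual=N -> ctr[0]=0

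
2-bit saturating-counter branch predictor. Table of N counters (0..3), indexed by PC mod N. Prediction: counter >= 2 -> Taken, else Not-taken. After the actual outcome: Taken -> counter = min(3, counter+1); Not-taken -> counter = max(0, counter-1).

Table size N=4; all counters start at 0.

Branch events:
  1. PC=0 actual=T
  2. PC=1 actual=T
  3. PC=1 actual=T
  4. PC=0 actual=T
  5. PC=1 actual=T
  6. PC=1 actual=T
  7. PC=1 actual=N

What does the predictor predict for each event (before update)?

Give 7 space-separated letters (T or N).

Ev 1: PC=0 idx=0 pred=N actual=T -> ctr[0]=1
Ev 2: PC=1 idx=1 pred=N actual=T -> ctr[1]=1
Ev 3: PC=1 idx=1 pred=N actual=T -> ctr[1]=2
Ev 4: PC=0 idx=0 pred=N actual=T -> ctr[0]=2
Ev 5: PC=1 idx=1 pred=T actual=T -> ctr[1]=3
Ev 6: PC=1 idx=1 pred=T actual=T -> ctr[1]=3
Ev 7: PC=1 idx=1 pred=T actual=N -> ctr[1]=2

Answer: N N N N T T T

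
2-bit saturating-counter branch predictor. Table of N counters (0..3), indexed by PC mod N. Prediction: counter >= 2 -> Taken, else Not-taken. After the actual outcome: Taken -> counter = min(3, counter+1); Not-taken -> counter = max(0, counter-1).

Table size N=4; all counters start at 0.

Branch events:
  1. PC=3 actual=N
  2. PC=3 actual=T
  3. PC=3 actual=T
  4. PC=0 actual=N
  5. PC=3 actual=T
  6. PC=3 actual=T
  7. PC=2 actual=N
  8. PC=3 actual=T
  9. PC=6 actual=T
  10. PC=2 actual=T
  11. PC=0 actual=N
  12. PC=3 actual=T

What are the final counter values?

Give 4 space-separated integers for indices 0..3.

Ev 1: PC=3 idx=3 pred=N actual=N -> ctr[3]=0
Ev 2: PC=3 idx=3 pred=N actual=T -> ctr[3]=1
Ev 3: PC=3 idx=3 pred=N actual=T -> ctr[3]=2
Ev 4: PC=0 idx=0 pred=N actual=N -> ctr[0]=0
Ev 5: PC=3 idx=3 pred=T actual=T -> ctr[3]=3
Ev 6: PC=3 idx=3 pred=T actual=T -> ctr[3]=3
Ev 7: PC=2 idx=2 pred=N actual=N -> ctr[2]=0
Ev 8: PC=3 idx=3 pred=T actual=T -> ctr[3]=3
Ev 9: PC=6 idx=2 pred=N actual=T -> ctr[2]=1
Ev 10: PC=2 idx=2 pred=N actual=T -> ctr[2]=2
Ev 11: PC=0 idx=0 pred=N actual=N -> ctr[0]=0
Ev 12: PC=3 idx=3 pred=T actual=T -> ctr[3]=3

Answer: 0 0 2 3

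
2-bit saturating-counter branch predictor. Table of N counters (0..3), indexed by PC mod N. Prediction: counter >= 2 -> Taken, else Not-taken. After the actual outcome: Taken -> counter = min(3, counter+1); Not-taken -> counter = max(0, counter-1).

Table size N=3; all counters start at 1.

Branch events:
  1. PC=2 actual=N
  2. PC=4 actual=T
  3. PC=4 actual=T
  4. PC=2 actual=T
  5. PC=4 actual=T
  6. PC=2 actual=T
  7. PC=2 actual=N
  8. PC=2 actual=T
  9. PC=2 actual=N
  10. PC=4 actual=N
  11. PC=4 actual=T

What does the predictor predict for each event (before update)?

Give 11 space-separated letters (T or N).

Ev 1: PC=2 idx=2 pred=N actual=N -> ctr[2]=0
Ev 2: PC=4 idx=1 pred=N actual=T -> ctr[1]=2
Ev 3: PC=4 idx=1 pred=T actual=T -> ctr[1]=3
Ev 4: PC=2 idx=2 pred=N actual=T -> ctr[2]=1
Ev 5: PC=4 idx=1 pred=T actual=T -> ctr[1]=3
Ev 6: PC=2 idx=2 pred=N actual=T -> ctr[2]=2
Ev 7: PC=2 idx=2 pred=T actual=N -> ctr[2]=1
Ev 8: PC=2 idx=2 pred=N actual=T -> ctr[2]=2
Ev 9: PC=2 idx=2 pred=T actual=N -> ctr[2]=1
Ev 10: PC=4 idx=1 pred=T actual=N -> ctr[1]=2
Ev 11: PC=4 idx=1 pred=T actual=T -> ctr[1]=3

Answer: N N T N T N T N T T T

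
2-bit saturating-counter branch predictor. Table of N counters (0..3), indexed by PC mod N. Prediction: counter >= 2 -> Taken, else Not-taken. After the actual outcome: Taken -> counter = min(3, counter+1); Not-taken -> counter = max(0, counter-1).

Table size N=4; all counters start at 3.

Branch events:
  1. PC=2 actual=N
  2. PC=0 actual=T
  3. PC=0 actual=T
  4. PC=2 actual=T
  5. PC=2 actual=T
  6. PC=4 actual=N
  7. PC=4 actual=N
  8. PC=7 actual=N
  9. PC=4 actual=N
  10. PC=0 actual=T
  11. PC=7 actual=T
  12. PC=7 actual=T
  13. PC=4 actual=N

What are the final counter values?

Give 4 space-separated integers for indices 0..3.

Ev 1: PC=2 idx=2 pred=T actual=N -> ctr[2]=2
Ev 2: PC=0 idx=0 pred=T actual=T -> ctr[0]=3
Ev 3: PC=0 idx=0 pred=T actual=T -> ctr[0]=3
Ev 4: PC=2 idx=2 pred=T actual=T -> ctr[2]=3
Ev 5: PC=2 idx=2 pred=T actual=T -> ctr[2]=3
Ev 6: PC=4 idx=0 pred=T actual=N -> ctr[0]=2
Ev 7: PC=4 idx=0 pred=T actual=N -> ctr[0]=1
Ev 8: PC=7 idx=3 pred=T actual=N -> ctr[3]=2
Ev 9: PC=4 idx=0 pred=N actual=N -> ctr[0]=0
Ev 10: PC=0 idx=0 pred=N actual=T -> ctr[0]=1
Ev 11: PC=7 idx=3 pred=T actual=T -> ctr[3]=3
Ev 12: PC=7 idx=3 pred=T actual=T -> ctr[3]=3
Ev 13: PC=4 idx=0 pred=N actual=N -> ctr[0]=0

Answer: 0 3 3 3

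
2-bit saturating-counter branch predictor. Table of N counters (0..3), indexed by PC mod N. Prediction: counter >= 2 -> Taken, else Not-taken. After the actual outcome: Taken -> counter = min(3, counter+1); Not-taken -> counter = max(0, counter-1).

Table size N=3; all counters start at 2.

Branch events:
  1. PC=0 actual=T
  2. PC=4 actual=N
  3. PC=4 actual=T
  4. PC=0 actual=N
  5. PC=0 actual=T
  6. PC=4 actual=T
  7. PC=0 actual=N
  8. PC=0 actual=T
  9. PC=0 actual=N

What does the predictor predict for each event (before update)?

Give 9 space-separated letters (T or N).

Answer: T T N T T T T T T

Derivation:
Ev 1: PC=0 idx=0 pred=T actual=T -> ctr[0]=3
Ev 2: PC=4 idx=1 pred=T actual=N -> ctr[1]=1
Ev 3: PC=4 idx=1 pred=N actual=T -> ctr[1]=2
Ev 4: PC=0 idx=0 pred=T actual=N -> ctr[0]=2
Ev 5: PC=0 idx=0 pred=T actual=T -> ctr[0]=3
Ev 6: PC=4 idx=1 pred=T actual=T -> ctr[1]=3
Ev 7: PC=0 idx=0 pred=T actual=N -> ctr[0]=2
Ev 8: PC=0 idx=0 pred=T actual=T -> ctr[0]=3
Ev 9: PC=0 idx=0 pred=T actual=N -> ctr[0]=2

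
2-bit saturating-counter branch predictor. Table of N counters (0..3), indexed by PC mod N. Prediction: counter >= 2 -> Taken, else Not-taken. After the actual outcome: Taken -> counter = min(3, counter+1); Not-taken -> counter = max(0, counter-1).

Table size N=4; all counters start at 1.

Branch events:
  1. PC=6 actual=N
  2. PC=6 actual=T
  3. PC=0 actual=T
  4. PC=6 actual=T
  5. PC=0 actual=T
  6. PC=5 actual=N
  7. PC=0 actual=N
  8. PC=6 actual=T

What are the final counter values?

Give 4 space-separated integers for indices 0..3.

Answer: 2 0 3 1

Derivation:
Ev 1: PC=6 idx=2 pred=N actual=N -> ctr[2]=0
Ev 2: PC=6 idx=2 pred=N actual=T -> ctr[2]=1
Ev 3: PC=0 idx=0 pred=N actual=T -> ctr[0]=2
Ev 4: PC=6 idx=2 pred=N actual=T -> ctr[2]=2
Ev 5: PC=0 idx=0 pred=T actual=T -> ctr[0]=3
Ev 6: PC=5 idx=1 pred=N actual=N -> ctr[1]=0
Ev 7: PC=0 idx=0 pred=T actual=N -> ctr[0]=2
Ev 8: PC=6 idx=2 pred=T actual=T -> ctr[2]=3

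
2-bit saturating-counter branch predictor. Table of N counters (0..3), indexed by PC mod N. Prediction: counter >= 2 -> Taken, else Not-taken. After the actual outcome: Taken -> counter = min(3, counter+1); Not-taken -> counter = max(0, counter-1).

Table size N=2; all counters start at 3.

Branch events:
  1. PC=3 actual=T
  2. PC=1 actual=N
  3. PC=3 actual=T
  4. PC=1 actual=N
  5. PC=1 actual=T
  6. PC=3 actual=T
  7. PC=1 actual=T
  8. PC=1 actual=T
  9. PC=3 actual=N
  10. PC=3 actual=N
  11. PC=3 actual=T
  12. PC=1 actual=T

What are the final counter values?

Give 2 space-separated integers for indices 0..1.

Ev 1: PC=3 idx=1 pred=T actual=T -> ctr[1]=3
Ev 2: PC=1 idx=1 pred=T actual=N -> ctr[1]=2
Ev 3: PC=3 idx=1 pred=T actual=T -> ctr[1]=3
Ev 4: PC=1 idx=1 pred=T actual=N -> ctr[1]=2
Ev 5: PC=1 idx=1 pred=T actual=T -> ctr[1]=3
Ev 6: PC=3 idx=1 pred=T actual=T -> ctr[1]=3
Ev 7: PC=1 idx=1 pred=T actual=T -> ctr[1]=3
Ev 8: PC=1 idx=1 pred=T actual=T -> ctr[1]=3
Ev 9: PC=3 idx=1 pred=T actual=N -> ctr[1]=2
Ev 10: PC=3 idx=1 pred=T actual=N -> ctr[1]=1
Ev 11: PC=3 idx=1 pred=N actual=T -> ctr[1]=2
Ev 12: PC=1 idx=1 pred=T actual=T -> ctr[1]=3

Answer: 3 3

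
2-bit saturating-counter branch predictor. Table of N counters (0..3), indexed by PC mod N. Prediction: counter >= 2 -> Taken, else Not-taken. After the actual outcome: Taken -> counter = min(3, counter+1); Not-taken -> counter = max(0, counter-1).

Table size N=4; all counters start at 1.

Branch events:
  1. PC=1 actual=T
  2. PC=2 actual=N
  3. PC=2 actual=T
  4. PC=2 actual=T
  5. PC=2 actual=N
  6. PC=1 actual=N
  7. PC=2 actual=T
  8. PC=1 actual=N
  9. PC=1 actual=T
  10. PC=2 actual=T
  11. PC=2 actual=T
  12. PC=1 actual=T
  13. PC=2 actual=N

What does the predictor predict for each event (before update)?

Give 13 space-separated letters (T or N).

Ev 1: PC=1 idx=1 pred=N actual=T -> ctr[1]=2
Ev 2: PC=2 idx=2 pred=N actual=N -> ctr[2]=0
Ev 3: PC=2 idx=2 pred=N actual=T -> ctr[2]=1
Ev 4: PC=2 idx=2 pred=N actual=T -> ctr[2]=2
Ev 5: PC=2 idx=2 pred=T actual=N -> ctr[2]=1
Ev 6: PC=1 idx=1 pred=T actual=N -> ctr[1]=1
Ev 7: PC=2 idx=2 pred=N actual=T -> ctr[2]=2
Ev 8: PC=1 idx=1 pred=N actual=N -> ctr[1]=0
Ev 9: PC=1 idx=1 pred=N actual=T -> ctr[1]=1
Ev 10: PC=2 idx=2 pred=T actual=T -> ctr[2]=3
Ev 11: PC=2 idx=2 pred=T actual=T -> ctr[2]=3
Ev 12: PC=1 idx=1 pred=N actual=T -> ctr[1]=2
Ev 13: PC=2 idx=2 pred=T actual=N -> ctr[2]=2

Answer: N N N N T T N N N T T N T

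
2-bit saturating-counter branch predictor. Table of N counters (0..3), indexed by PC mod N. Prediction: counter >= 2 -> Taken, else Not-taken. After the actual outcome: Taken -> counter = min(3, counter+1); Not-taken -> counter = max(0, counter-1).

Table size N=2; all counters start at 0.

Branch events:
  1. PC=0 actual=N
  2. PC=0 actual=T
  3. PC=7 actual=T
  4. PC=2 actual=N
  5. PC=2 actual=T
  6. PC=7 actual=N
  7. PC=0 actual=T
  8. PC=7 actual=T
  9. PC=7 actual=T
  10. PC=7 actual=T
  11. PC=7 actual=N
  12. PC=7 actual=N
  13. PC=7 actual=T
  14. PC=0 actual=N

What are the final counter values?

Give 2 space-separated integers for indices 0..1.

Answer: 1 2

Derivation:
Ev 1: PC=0 idx=0 pred=N actual=N -> ctr[0]=0
Ev 2: PC=0 idx=0 pred=N actual=T -> ctr[0]=1
Ev 3: PC=7 idx=1 pred=N actual=T -> ctr[1]=1
Ev 4: PC=2 idx=0 pred=N actual=N -> ctr[0]=0
Ev 5: PC=2 idx=0 pred=N actual=T -> ctr[0]=1
Ev 6: PC=7 idx=1 pred=N actual=N -> ctr[1]=0
Ev 7: PC=0 idx=0 pred=N actual=T -> ctr[0]=2
Ev 8: PC=7 idx=1 pred=N actual=T -> ctr[1]=1
Ev 9: PC=7 idx=1 pred=N actual=T -> ctr[1]=2
Ev 10: PC=7 idx=1 pred=T actual=T -> ctr[1]=3
Ev 11: PC=7 idx=1 pred=T actual=N -> ctr[1]=2
Ev 12: PC=7 idx=1 pred=T actual=N -> ctr[1]=1
Ev 13: PC=7 idx=1 pred=N actual=T -> ctr[1]=2
Ev 14: PC=0 idx=0 pred=T actual=N -> ctr[0]=1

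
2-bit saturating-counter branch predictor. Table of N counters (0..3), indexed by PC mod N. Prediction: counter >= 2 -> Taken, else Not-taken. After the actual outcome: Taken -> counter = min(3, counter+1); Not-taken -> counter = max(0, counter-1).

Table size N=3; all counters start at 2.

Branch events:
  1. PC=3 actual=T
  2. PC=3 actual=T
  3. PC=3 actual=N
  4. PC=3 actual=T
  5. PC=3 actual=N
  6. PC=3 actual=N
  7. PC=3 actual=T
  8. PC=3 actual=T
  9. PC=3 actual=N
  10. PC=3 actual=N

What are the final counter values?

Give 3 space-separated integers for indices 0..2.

Answer: 1 2 2

Derivation:
Ev 1: PC=3 idx=0 pred=T actual=T -> ctr[0]=3
Ev 2: PC=3 idx=0 pred=T actual=T -> ctr[0]=3
Ev 3: PC=3 idx=0 pred=T actual=N -> ctr[0]=2
Ev 4: PC=3 idx=0 pred=T actual=T -> ctr[0]=3
Ev 5: PC=3 idx=0 pred=T actual=N -> ctr[0]=2
Ev 6: PC=3 idx=0 pred=T actual=N -> ctr[0]=1
Ev 7: PC=3 idx=0 pred=N actual=T -> ctr[0]=2
Ev 8: PC=3 idx=0 pred=T actual=T -> ctr[0]=3
Ev 9: PC=3 idx=0 pred=T actual=N -> ctr[0]=2
Ev 10: PC=3 idx=0 pred=T actual=N -> ctr[0]=1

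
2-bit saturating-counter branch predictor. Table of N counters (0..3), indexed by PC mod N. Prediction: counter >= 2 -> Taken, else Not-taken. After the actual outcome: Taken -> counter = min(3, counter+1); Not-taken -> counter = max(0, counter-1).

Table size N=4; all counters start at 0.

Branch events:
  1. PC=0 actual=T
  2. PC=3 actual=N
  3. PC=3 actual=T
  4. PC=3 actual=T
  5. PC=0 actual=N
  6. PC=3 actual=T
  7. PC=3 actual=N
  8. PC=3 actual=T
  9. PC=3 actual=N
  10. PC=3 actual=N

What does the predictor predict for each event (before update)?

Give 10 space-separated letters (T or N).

Ev 1: PC=0 idx=0 pred=N actual=T -> ctr[0]=1
Ev 2: PC=3 idx=3 pred=N actual=N -> ctr[3]=0
Ev 3: PC=3 idx=3 pred=N actual=T -> ctr[3]=1
Ev 4: PC=3 idx=3 pred=N actual=T -> ctr[3]=2
Ev 5: PC=0 idx=0 pred=N actual=N -> ctr[0]=0
Ev 6: PC=3 idx=3 pred=T actual=T -> ctr[3]=3
Ev 7: PC=3 idx=3 pred=T actual=N -> ctr[3]=2
Ev 8: PC=3 idx=3 pred=T actual=T -> ctr[3]=3
Ev 9: PC=3 idx=3 pred=T actual=N -> ctr[3]=2
Ev 10: PC=3 idx=3 pred=T actual=N -> ctr[3]=1

Answer: N N N N N T T T T T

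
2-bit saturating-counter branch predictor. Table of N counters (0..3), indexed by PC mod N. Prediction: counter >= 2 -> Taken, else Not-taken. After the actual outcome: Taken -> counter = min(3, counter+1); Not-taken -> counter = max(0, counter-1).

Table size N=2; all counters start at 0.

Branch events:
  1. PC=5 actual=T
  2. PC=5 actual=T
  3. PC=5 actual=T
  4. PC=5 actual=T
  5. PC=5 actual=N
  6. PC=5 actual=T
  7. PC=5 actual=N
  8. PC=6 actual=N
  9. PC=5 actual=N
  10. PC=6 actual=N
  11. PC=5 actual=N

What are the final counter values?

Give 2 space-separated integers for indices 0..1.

Answer: 0 0

Derivation:
Ev 1: PC=5 idx=1 pred=N actual=T -> ctr[1]=1
Ev 2: PC=5 idx=1 pred=N actual=T -> ctr[1]=2
Ev 3: PC=5 idx=1 pred=T actual=T -> ctr[1]=3
Ev 4: PC=5 idx=1 pred=T actual=T -> ctr[1]=3
Ev 5: PC=5 idx=1 pred=T actual=N -> ctr[1]=2
Ev 6: PC=5 idx=1 pred=T actual=T -> ctr[1]=3
Ev 7: PC=5 idx=1 pred=T actual=N -> ctr[1]=2
Ev 8: PC=6 idx=0 pred=N actual=N -> ctr[0]=0
Ev 9: PC=5 idx=1 pred=T actual=N -> ctr[1]=1
Ev 10: PC=6 idx=0 pred=N actual=N -> ctr[0]=0
Ev 11: PC=5 idx=1 pred=N actual=N -> ctr[1]=0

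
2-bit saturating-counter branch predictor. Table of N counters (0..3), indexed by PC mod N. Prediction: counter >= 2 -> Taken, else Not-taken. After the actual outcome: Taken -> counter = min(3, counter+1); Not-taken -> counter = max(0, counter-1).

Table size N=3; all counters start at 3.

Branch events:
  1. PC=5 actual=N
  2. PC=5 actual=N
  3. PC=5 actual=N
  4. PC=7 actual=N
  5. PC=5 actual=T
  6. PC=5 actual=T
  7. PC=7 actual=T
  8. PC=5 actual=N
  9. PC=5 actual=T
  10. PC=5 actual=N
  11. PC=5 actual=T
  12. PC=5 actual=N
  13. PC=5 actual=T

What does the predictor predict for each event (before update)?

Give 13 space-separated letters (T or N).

Ev 1: PC=5 idx=2 pred=T actual=N -> ctr[2]=2
Ev 2: PC=5 idx=2 pred=T actual=N -> ctr[2]=1
Ev 3: PC=5 idx=2 pred=N actual=N -> ctr[2]=0
Ev 4: PC=7 idx=1 pred=T actual=N -> ctr[1]=2
Ev 5: PC=5 idx=2 pred=N actual=T -> ctr[2]=1
Ev 6: PC=5 idx=2 pred=N actual=T -> ctr[2]=2
Ev 7: PC=7 idx=1 pred=T actual=T -> ctr[1]=3
Ev 8: PC=5 idx=2 pred=T actual=N -> ctr[2]=1
Ev 9: PC=5 idx=2 pred=N actual=T -> ctr[2]=2
Ev 10: PC=5 idx=2 pred=T actual=N -> ctr[2]=1
Ev 11: PC=5 idx=2 pred=N actual=T -> ctr[2]=2
Ev 12: PC=5 idx=2 pred=T actual=N -> ctr[2]=1
Ev 13: PC=5 idx=2 pred=N actual=T -> ctr[2]=2

Answer: T T N T N N T T N T N T N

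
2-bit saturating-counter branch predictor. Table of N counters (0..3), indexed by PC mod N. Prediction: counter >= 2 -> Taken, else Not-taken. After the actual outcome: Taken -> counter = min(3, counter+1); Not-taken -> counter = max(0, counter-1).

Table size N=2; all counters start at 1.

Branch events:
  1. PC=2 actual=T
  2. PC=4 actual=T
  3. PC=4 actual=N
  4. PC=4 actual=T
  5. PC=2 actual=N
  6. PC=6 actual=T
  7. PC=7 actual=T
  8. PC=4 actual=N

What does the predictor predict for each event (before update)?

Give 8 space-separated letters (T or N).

Ev 1: PC=2 idx=0 pred=N actual=T -> ctr[0]=2
Ev 2: PC=4 idx=0 pred=T actual=T -> ctr[0]=3
Ev 3: PC=4 idx=0 pred=T actual=N -> ctr[0]=2
Ev 4: PC=4 idx=0 pred=T actual=T -> ctr[0]=3
Ev 5: PC=2 idx=0 pred=T actual=N -> ctr[0]=2
Ev 6: PC=6 idx=0 pred=T actual=T -> ctr[0]=3
Ev 7: PC=7 idx=1 pred=N actual=T -> ctr[1]=2
Ev 8: PC=4 idx=0 pred=T actual=N -> ctr[0]=2

Answer: N T T T T T N T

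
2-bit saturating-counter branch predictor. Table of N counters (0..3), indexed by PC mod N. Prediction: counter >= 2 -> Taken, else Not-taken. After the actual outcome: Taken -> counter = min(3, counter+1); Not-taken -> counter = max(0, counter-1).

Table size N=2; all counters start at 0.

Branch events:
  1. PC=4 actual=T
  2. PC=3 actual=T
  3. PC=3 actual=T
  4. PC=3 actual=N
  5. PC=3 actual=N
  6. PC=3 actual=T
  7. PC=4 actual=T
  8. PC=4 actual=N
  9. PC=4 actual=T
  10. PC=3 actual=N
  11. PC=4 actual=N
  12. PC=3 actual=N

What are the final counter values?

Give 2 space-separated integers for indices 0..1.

Answer: 1 0

Derivation:
Ev 1: PC=4 idx=0 pred=N actual=T -> ctr[0]=1
Ev 2: PC=3 idx=1 pred=N actual=T -> ctr[1]=1
Ev 3: PC=3 idx=1 pred=N actual=T -> ctr[1]=2
Ev 4: PC=3 idx=1 pred=T actual=N -> ctr[1]=1
Ev 5: PC=3 idx=1 pred=N actual=N -> ctr[1]=0
Ev 6: PC=3 idx=1 pred=N actual=T -> ctr[1]=1
Ev 7: PC=4 idx=0 pred=N actual=T -> ctr[0]=2
Ev 8: PC=4 idx=0 pred=T actual=N -> ctr[0]=1
Ev 9: PC=4 idx=0 pred=N actual=T -> ctr[0]=2
Ev 10: PC=3 idx=1 pred=N actual=N -> ctr[1]=0
Ev 11: PC=4 idx=0 pred=T actual=N -> ctr[0]=1
Ev 12: PC=3 idx=1 pred=N actual=N -> ctr[1]=0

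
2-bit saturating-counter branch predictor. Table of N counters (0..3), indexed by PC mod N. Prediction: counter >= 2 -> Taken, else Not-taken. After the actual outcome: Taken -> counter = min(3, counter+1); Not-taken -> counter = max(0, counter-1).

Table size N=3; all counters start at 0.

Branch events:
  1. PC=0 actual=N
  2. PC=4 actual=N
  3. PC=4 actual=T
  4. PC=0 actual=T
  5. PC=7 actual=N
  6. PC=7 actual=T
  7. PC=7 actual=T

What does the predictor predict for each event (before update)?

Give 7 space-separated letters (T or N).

Ev 1: PC=0 idx=0 pred=N actual=N -> ctr[0]=0
Ev 2: PC=4 idx=1 pred=N actual=N -> ctr[1]=0
Ev 3: PC=4 idx=1 pred=N actual=T -> ctr[1]=1
Ev 4: PC=0 idx=0 pred=N actual=T -> ctr[0]=1
Ev 5: PC=7 idx=1 pred=N actual=N -> ctr[1]=0
Ev 6: PC=7 idx=1 pred=N actual=T -> ctr[1]=1
Ev 7: PC=7 idx=1 pred=N actual=T -> ctr[1]=2

Answer: N N N N N N N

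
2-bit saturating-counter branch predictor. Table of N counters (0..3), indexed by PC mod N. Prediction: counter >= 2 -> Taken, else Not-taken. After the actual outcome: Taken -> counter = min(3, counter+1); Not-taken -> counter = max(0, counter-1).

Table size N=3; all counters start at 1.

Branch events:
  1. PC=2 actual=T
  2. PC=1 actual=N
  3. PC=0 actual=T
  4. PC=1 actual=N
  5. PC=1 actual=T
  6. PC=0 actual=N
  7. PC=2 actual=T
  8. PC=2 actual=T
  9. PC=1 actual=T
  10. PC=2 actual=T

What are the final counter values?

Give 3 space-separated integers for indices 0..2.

Answer: 1 2 3

Derivation:
Ev 1: PC=2 idx=2 pred=N actual=T -> ctr[2]=2
Ev 2: PC=1 idx=1 pred=N actual=N -> ctr[1]=0
Ev 3: PC=0 idx=0 pred=N actual=T -> ctr[0]=2
Ev 4: PC=1 idx=1 pred=N actual=N -> ctr[1]=0
Ev 5: PC=1 idx=1 pred=N actual=T -> ctr[1]=1
Ev 6: PC=0 idx=0 pred=T actual=N -> ctr[0]=1
Ev 7: PC=2 idx=2 pred=T actual=T -> ctr[2]=3
Ev 8: PC=2 idx=2 pred=T actual=T -> ctr[2]=3
Ev 9: PC=1 idx=1 pred=N actual=T -> ctr[1]=2
Ev 10: PC=2 idx=2 pred=T actual=T -> ctr[2]=3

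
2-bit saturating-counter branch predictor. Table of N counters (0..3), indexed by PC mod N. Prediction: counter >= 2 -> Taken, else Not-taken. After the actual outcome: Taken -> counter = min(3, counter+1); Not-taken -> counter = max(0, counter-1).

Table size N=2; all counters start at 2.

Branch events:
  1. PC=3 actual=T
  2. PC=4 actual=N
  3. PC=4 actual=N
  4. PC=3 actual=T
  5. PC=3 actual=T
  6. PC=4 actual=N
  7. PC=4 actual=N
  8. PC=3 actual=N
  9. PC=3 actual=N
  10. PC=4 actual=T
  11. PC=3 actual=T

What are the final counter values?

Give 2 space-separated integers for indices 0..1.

Answer: 1 2

Derivation:
Ev 1: PC=3 idx=1 pred=T actual=T -> ctr[1]=3
Ev 2: PC=4 idx=0 pred=T actual=N -> ctr[0]=1
Ev 3: PC=4 idx=0 pred=N actual=N -> ctr[0]=0
Ev 4: PC=3 idx=1 pred=T actual=T -> ctr[1]=3
Ev 5: PC=3 idx=1 pred=T actual=T -> ctr[1]=3
Ev 6: PC=4 idx=0 pred=N actual=N -> ctr[0]=0
Ev 7: PC=4 idx=0 pred=N actual=N -> ctr[0]=0
Ev 8: PC=3 idx=1 pred=T actual=N -> ctr[1]=2
Ev 9: PC=3 idx=1 pred=T actual=N -> ctr[1]=1
Ev 10: PC=4 idx=0 pred=N actual=T -> ctr[0]=1
Ev 11: PC=3 idx=1 pred=N actual=T -> ctr[1]=2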